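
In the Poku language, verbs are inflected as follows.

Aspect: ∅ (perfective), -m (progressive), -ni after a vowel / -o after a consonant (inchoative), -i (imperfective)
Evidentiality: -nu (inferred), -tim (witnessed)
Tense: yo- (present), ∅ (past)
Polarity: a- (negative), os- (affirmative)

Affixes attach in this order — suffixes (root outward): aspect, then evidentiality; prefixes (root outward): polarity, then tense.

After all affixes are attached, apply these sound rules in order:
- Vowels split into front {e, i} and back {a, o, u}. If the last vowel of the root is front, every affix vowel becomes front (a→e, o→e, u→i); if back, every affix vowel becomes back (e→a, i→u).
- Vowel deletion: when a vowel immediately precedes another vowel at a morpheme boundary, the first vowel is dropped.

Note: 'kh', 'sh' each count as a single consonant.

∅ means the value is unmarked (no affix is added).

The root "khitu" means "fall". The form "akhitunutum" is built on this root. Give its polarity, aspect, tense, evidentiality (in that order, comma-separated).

Segment: a-khitu-ni-tim.
polarity: a- → negative.
aspect: -ni/o → inchoative.
tense: ∅ → past.
evidentiality: -tim → witnessed.

negative, inchoative, past, witnessed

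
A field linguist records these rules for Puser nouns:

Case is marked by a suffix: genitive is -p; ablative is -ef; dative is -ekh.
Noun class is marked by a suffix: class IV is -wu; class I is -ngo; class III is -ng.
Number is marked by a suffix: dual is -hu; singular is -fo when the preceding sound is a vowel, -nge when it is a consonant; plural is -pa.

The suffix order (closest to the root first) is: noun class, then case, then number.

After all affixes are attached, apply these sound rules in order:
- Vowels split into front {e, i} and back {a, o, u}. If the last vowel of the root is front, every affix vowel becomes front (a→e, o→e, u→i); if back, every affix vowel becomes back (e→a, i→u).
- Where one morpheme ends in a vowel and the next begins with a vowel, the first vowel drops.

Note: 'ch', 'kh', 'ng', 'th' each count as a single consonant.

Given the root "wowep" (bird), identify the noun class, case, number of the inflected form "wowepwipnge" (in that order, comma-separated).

Segment: wowep-wu-p-nge.
noun class: -wu → class IV.
case: -p → genitive.
number: -fo/nge → singular.

class IV, genitive, singular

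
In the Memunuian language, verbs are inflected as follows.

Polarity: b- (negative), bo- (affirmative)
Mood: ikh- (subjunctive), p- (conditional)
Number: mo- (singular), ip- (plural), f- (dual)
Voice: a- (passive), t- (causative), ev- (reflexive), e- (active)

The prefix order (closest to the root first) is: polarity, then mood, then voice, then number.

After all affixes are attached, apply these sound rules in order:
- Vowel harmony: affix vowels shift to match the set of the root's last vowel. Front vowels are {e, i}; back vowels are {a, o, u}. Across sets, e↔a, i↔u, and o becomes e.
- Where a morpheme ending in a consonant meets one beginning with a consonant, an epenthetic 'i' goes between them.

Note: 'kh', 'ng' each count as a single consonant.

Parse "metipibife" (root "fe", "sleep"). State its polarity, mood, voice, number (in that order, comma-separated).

negative, conditional, causative, singular

Segment: mo-t-p-b-fe.
polarity: b- → negative.
mood: p- → conditional.
voice: t- → causative.
number: mo- → singular.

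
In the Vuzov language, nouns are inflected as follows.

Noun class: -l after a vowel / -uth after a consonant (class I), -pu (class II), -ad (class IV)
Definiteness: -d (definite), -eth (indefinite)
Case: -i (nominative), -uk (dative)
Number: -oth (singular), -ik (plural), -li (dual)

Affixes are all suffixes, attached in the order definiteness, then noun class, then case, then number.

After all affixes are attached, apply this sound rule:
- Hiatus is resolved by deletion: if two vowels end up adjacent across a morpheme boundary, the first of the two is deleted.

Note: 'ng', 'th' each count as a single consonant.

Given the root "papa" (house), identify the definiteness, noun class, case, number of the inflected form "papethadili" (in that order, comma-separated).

indefinite, class IV, nominative, dual

Segment: papa-eth-ad-i-li.
definiteness: -eth → indefinite.
noun class: -ad → class IV.
case: -i → nominative.
number: -li → dual.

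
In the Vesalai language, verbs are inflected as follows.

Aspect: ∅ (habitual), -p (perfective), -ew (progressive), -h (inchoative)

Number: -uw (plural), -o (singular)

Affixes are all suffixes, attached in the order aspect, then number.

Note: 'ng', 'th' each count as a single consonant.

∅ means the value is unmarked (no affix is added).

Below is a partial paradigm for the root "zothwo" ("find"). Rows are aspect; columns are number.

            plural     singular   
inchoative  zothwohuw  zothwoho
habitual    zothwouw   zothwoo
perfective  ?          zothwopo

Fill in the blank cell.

Attach aspect perfective -p → zothwop.
Attach number plural -uw → zothwopuw.

zothwopuw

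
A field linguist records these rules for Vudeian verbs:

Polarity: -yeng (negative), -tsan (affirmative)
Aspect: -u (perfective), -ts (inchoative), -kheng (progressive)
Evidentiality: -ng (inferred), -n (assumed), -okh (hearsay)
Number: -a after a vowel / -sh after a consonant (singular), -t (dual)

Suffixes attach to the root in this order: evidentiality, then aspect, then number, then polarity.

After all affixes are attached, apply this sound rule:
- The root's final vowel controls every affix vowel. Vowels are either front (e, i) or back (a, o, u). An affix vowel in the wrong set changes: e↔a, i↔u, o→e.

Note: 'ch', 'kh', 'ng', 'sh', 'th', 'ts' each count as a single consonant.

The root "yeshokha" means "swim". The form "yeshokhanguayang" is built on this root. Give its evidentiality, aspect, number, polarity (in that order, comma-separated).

Segment: yeshokha-ng-u-a-yeng.
evidentiality: -ng → inferred.
aspect: -u → perfective.
number: -a/sh → singular.
polarity: -yeng → negative.

inferred, perfective, singular, negative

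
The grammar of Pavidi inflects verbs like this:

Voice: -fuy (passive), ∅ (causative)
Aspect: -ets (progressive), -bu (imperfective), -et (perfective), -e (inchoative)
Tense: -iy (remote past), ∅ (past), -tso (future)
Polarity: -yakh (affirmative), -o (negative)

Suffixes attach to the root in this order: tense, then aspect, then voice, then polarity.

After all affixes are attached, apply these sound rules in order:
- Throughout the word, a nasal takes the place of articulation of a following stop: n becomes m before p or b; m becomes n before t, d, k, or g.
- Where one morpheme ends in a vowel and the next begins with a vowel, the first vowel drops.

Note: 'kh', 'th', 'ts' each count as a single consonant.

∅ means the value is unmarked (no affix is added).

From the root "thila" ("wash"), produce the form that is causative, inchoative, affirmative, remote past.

thiliyeyakh

Attach tense remote past -iy → thilaiy.
Attach aspect inchoative -e → thilaiye.
voice = causative: zero marking, form stays thilaiye.
Attach polarity affirmative -yakh → thilaiyeyakh.
Nasal assimilation: no change.
Apply vowel deletion: thilaiyeyakh → thiliyeyakh.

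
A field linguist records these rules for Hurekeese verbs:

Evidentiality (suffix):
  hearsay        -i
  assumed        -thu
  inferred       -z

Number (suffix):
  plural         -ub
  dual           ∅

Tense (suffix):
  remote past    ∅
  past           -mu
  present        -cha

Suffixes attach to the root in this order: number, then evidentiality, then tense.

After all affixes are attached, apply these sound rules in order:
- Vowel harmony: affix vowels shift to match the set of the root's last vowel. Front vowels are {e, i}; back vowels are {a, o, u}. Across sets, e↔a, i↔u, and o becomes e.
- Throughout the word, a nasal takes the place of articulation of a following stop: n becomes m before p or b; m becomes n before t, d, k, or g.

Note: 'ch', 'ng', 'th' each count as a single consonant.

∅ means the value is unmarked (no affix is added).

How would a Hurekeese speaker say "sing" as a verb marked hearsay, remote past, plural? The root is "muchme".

muchmeibi

Attach number plural -ub → muchmeub.
Attach evidentiality hearsay -i → muchmeubi.
tense = remote past: zero marking, form stays muchmeubi.
Apply vowel harmony: muchmeubi → muchmeibi.
Nasal assimilation: no change.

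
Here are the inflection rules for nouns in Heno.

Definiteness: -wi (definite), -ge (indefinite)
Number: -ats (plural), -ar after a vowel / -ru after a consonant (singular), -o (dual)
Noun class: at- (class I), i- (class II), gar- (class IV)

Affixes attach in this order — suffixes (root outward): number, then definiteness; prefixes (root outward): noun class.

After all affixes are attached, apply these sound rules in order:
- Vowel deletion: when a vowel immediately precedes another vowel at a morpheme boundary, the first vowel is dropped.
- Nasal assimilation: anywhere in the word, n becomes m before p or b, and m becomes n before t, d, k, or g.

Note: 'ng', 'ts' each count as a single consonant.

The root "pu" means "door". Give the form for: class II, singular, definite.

iparwi

Attach number singular -ar (after vowel 'u') → puar.
Attach definiteness definite -wi → puarwi.
Attach noun class class II i- → ipuarwi.
Apply vowel deletion: ipuarwi → iparwi.
Nasal assimilation: no change.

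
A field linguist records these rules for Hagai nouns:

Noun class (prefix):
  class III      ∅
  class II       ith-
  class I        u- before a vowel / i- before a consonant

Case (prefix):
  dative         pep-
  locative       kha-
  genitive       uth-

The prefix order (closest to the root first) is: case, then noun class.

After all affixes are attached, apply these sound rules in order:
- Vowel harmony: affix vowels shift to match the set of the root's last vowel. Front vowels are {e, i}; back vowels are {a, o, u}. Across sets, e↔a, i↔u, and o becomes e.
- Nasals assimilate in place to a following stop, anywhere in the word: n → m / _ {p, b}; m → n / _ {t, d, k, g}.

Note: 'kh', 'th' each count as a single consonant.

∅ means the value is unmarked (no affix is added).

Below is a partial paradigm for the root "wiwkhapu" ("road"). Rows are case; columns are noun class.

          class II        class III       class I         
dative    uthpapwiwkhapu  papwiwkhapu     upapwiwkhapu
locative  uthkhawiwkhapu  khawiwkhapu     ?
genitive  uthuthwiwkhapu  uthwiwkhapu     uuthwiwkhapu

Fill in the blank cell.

Attach case locative kha- → khawiwkhapu.
Attach noun class class I i- (before consonant 'kh') → ikhawiwkhapu.
Apply vowel harmony: ikhawiwkhapu → ukhawiwkhapu.
Nasal assimilation: no change.

ukhawiwkhapu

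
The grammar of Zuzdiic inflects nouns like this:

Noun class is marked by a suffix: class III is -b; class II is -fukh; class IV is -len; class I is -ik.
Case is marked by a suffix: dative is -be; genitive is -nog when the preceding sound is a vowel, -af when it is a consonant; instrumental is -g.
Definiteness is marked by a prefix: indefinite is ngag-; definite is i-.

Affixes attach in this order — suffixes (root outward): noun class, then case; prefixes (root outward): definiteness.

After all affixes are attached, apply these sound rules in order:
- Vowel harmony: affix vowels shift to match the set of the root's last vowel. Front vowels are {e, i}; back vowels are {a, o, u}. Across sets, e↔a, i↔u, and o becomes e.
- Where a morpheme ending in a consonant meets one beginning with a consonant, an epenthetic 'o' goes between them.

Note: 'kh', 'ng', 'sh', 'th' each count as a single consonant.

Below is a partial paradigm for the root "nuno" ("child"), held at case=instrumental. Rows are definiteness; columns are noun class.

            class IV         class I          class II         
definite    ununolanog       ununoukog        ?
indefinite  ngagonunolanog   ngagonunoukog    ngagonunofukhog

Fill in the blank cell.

ununofukhog

Attach noun class class II -fukh → nunofukh.
Attach definiteness definite i- → inunofukh.
Attach case instrumental -g → inunofukhg.
Apply vowel harmony: inunofukhg → ununofukhg.
Apply epenthesis: ununofukhg → ununofukhog.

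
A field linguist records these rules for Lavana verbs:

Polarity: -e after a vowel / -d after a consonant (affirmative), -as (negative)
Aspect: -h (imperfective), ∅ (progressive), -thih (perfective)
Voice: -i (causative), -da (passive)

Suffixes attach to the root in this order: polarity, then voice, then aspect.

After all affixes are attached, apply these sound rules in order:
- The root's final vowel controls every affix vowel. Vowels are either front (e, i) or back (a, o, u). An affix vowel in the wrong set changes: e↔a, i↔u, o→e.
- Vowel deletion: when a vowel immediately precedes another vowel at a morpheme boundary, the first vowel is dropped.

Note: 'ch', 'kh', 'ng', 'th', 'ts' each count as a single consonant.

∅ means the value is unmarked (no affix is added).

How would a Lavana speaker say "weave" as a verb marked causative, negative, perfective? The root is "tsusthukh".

Attach polarity negative -as → tsusthukhas.
Attach voice causative -i → tsusthukhasi.
Attach aspect perfective -thih → tsusthukhasithih.
Apply vowel harmony: tsusthukhasithih → tsusthukhasuthuh.
Vowel deletion: no change.

tsusthukhasuthuh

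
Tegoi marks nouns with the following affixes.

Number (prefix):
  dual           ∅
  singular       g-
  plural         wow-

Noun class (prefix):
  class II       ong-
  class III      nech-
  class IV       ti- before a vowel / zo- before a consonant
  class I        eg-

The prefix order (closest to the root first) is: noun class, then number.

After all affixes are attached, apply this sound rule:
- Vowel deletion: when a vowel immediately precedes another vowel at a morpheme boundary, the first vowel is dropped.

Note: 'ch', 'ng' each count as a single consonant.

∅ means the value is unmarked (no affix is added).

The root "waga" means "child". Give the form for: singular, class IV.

Attach noun class class IV zo- (before consonant 'w') → zowaga.
Attach number singular g- → gzowaga.
Vowel deletion: no change.

gzowaga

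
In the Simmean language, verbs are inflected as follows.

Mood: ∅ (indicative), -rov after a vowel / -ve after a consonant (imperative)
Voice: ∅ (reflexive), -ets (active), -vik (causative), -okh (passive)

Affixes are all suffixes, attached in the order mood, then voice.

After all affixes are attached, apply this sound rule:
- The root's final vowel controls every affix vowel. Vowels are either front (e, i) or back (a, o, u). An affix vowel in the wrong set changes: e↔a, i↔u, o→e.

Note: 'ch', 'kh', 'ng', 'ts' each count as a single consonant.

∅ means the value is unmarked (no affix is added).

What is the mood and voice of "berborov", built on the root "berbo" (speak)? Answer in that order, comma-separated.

imperative, reflexive

Segment: berbo-rov.
mood: -rov/ve → imperative.
voice: ∅ → reflexive.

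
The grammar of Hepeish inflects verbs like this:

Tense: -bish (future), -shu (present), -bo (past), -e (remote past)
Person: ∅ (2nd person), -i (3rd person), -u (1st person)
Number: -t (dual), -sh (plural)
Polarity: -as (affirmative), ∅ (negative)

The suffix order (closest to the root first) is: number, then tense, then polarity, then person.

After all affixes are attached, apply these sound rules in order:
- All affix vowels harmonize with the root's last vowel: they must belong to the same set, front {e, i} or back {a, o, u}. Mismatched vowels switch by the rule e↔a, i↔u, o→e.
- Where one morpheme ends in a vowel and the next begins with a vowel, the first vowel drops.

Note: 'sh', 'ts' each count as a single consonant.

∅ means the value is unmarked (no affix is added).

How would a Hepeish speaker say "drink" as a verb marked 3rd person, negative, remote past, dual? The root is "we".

weti

Attach number dual -t → wet.
Attach tense remote past -e → wete.
polarity = negative: zero marking, form stays wete.
Attach person 3rd person -i → wetei.
Vowel harmony: no change.
Apply vowel deletion: wetei → weti.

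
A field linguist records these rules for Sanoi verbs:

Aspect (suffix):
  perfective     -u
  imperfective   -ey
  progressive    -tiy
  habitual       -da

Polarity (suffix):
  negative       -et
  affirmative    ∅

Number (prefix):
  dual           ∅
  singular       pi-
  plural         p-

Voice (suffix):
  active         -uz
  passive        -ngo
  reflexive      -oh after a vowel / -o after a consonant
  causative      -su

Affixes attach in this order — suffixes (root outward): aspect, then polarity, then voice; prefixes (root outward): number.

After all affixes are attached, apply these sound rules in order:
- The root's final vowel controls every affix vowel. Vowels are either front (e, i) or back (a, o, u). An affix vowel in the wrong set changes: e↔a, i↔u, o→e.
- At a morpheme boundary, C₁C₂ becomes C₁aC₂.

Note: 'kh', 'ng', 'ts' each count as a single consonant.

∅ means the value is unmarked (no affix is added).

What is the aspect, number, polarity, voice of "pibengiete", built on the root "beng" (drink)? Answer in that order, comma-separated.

Segment: pi-beng-u-et-o.
aspect: -u → perfective.
number: pi- → singular.
polarity: -et → negative.
voice: -oh/o → reflexive.

perfective, singular, negative, reflexive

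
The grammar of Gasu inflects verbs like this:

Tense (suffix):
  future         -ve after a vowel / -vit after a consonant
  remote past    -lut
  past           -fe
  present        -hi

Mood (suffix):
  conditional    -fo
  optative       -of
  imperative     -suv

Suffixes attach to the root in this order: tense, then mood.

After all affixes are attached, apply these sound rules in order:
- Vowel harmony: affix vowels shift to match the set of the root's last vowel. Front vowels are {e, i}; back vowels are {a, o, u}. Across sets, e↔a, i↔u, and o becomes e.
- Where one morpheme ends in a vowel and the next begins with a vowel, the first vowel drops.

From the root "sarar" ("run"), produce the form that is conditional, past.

sararfafo

Attach tense past -fe → sararfe.
Attach mood conditional -fo → sararfefo.
Apply vowel harmony: sararfefo → sararfafo.
Vowel deletion: no change.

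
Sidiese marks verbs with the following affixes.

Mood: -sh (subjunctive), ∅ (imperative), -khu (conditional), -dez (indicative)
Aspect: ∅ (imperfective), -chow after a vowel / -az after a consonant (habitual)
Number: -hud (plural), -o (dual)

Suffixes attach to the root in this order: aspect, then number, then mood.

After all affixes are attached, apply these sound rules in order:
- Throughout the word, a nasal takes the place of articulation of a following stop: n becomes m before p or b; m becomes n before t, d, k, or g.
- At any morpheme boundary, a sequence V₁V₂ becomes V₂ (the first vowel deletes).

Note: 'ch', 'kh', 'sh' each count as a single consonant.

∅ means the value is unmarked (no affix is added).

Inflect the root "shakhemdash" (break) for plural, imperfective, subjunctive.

shakhendashhudsh

aspect = imperfective: zero marking, form stays shakhemdash.
Attach number plural -hud → shakhemdashhud.
Attach mood subjunctive -sh → shakhemdashhudsh.
Apply nasal assimilation: shakhemdashhudsh → shakhendashhudsh.
Vowel deletion: no change.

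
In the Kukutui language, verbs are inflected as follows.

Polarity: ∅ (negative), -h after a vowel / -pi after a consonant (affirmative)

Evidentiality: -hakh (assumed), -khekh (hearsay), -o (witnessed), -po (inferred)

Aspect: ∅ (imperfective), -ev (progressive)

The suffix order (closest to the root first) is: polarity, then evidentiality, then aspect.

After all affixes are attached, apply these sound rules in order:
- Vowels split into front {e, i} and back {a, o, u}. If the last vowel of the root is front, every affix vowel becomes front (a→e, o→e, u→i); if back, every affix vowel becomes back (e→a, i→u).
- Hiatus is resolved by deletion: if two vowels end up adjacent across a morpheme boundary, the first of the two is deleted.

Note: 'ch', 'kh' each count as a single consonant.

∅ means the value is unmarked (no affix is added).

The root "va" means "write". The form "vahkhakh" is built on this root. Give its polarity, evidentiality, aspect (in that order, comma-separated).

affirmative, hearsay, imperfective

Segment: va-h-khekh.
polarity: -h/pi → affirmative.
evidentiality: -khekh → hearsay.
aspect: ∅ → imperfective.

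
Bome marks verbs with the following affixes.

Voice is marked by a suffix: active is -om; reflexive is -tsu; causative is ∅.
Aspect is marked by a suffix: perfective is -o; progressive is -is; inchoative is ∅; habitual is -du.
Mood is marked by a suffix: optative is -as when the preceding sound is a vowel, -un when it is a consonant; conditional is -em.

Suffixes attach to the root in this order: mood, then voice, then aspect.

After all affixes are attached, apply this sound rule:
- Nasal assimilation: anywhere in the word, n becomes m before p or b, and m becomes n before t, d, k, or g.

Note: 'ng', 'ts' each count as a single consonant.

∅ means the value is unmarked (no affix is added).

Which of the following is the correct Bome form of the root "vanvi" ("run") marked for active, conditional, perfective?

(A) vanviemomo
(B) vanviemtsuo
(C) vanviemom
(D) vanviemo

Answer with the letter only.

Attach mood conditional -em → vanviem.
Attach voice active -om → vanviemom.
Attach aspect perfective -o → vanviemomo.
Nasal assimilation: no change.
So the correct form is vanviemomo, option (A).
(C) vanviemom is wrong: it uses inchoative instead of perfective for aspect.
(D) vanviemo is wrong: it uses causative instead of active for voice.
(B) vanviemtsuo is wrong: it uses reflexive instead of active for voice.

A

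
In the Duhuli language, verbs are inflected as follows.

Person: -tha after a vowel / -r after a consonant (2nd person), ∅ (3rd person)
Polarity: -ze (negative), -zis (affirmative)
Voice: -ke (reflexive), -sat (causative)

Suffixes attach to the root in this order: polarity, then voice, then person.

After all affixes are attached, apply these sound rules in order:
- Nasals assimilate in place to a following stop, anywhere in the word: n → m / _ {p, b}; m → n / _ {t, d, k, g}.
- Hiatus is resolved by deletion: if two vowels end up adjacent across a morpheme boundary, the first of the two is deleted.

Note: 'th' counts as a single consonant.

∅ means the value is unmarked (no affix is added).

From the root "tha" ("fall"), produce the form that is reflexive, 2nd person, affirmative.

thazisketha

Attach polarity affirmative -zis → thazis.
Attach voice reflexive -ke → thaziske.
Attach person 2nd person -tha (after vowel 'e') → thazisketha.
Nasal assimilation: no change.
Vowel deletion: no change.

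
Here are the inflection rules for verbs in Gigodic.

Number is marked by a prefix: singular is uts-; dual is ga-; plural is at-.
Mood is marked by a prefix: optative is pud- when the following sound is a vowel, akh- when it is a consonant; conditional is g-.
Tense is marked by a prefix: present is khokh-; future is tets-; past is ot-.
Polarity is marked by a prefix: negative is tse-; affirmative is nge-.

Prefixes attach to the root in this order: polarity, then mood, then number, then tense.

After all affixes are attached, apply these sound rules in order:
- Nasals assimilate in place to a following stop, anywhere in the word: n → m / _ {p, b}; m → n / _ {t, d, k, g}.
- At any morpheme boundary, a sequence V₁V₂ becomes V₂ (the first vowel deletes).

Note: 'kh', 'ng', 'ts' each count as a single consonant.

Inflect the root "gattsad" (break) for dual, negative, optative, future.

Attach polarity negative tse- → tsegattsad.
Attach mood optative akh- (before consonant 'ts') → akhtsegattsad.
Attach number dual ga- → gaakhtsegattsad.
Attach tense future tets- → tetsgaakhtsegattsad.
Nasal assimilation: no change.
Apply vowel deletion: tetsgaakhtsegattsad → tetsgakhtsegattsad.

tetsgakhtsegattsad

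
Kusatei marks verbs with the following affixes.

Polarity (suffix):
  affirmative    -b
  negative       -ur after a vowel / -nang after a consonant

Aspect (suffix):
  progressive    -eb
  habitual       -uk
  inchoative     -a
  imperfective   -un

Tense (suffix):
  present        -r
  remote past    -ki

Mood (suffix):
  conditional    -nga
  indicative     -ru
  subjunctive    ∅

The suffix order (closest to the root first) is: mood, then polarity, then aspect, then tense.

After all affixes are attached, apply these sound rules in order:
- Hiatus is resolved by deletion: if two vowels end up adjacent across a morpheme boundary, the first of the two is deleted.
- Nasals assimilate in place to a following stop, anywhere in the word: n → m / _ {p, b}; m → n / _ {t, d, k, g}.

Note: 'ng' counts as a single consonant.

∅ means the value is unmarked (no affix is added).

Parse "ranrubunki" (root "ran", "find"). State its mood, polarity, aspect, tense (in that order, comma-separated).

Segment: ran-ru-b-un-ki.
mood: -ru → indicative.
polarity: -b → affirmative.
aspect: -un → imperfective.
tense: -ki → remote past.

indicative, affirmative, imperfective, remote past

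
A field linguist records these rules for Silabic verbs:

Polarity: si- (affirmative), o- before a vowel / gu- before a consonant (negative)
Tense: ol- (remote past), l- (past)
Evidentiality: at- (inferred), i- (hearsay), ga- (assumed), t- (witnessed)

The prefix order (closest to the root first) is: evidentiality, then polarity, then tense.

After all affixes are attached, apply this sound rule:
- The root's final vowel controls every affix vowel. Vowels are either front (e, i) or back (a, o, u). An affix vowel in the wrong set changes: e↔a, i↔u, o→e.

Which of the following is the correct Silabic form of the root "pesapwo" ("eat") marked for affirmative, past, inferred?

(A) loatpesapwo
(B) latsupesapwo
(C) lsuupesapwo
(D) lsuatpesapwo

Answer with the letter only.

Attach evidentiality inferred at- → atpesapwo.
Attach polarity affirmative si- → siatpesapwo.
Attach tense past l- → lsiatpesapwo.
Apply vowel harmony: lsiatpesapwo → lsuatpesapwo.
So the correct form is lsuatpesapwo, option (D).
(C) lsuupesapwo is wrong: it uses hearsay instead of inferred for evidentiality.
(B) latsupesapwo is wrong: it has the affixes in the wrong order.
(A) loatpesapwo is wrong: it uses negative instead of affirmative for polarity.

D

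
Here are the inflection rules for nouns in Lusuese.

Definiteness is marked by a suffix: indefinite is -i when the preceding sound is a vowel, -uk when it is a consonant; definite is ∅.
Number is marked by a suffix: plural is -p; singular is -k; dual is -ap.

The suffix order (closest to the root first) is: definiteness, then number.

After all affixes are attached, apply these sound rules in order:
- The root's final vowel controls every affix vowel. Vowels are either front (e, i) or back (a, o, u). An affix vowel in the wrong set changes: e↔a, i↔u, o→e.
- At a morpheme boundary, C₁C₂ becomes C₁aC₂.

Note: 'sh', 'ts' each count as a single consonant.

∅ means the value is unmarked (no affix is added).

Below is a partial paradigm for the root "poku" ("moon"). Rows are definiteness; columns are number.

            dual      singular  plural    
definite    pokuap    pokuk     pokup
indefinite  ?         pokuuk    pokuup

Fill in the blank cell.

Attach definiteness indefinite -i (after vowel 'u') → pokui.
Attach number dual -ap → pokuiap.
Apply vowel harmony: pokuiap → pokuuap.
Epenthesis: no change.

pokuuap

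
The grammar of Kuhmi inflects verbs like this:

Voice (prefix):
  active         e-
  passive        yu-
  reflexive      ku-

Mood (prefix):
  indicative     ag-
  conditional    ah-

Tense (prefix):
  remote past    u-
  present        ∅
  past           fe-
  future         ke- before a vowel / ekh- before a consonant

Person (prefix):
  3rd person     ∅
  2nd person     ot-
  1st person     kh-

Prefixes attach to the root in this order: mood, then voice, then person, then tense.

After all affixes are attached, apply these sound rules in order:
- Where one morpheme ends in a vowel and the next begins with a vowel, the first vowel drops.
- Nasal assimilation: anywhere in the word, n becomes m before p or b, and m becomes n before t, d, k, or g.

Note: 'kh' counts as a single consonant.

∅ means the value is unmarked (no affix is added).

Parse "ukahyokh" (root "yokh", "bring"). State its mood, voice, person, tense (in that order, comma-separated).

Segment: u-ku-ah-yokh.
mood: ah- → conditional.
voice: ku- → reflexive.
person: ∅ → 3rd person.
tense: u- → remote past.

conditional, reflexive, 3rd person, remote past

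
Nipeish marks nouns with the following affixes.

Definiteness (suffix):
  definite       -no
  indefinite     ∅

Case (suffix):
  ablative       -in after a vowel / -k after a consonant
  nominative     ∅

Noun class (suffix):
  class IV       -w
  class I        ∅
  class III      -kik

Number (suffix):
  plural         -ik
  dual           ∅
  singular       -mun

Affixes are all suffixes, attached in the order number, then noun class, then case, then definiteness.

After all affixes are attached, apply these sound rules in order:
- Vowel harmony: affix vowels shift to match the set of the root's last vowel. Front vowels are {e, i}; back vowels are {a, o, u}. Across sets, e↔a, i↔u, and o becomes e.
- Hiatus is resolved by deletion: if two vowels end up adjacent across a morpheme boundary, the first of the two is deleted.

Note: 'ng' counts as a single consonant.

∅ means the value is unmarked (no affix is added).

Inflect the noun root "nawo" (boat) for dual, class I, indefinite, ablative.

nawun

number = dual: zero marking, form stays nawo.
noun class = class I: zero marking, form stays nawo.
Attach case ablative -in (after vowel 'o') → nawoin.
definiteness = indefinite: zero marking, form stays nawoin.
Apply vowel harmony: nawoin → nawoun.
Apply vowel deletion: nawoun → nawun.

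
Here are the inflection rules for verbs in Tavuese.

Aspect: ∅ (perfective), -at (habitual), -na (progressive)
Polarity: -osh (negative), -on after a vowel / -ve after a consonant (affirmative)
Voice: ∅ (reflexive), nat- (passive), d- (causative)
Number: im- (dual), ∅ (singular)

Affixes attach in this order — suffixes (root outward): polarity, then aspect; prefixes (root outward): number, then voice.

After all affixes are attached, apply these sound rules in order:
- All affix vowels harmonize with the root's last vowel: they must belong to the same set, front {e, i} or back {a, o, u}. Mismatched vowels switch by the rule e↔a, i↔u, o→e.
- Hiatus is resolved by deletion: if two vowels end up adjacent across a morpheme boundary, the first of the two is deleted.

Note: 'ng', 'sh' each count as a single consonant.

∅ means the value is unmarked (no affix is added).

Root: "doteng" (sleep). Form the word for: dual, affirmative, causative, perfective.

dimdotengve

Attach polarity affirmative -ve (after consonant 'ng') → dotengve.
Attach number dual im- → imdotengve.
aspect = perfective: zero marking, form stays imdotengve.
Attach voice causative d- → dimdotengve.
Vowel harmony: no change.
Vowel deletion: no change.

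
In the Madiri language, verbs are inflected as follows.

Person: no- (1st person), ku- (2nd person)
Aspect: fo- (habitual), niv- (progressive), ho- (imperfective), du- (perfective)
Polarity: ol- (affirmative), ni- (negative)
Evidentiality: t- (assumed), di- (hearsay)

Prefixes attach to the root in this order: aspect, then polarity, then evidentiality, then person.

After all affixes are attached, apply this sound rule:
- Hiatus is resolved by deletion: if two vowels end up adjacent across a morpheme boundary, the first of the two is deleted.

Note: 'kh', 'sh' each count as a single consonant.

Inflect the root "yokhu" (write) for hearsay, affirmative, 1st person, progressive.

nodolnivyokhu

Attach aspect progressive niv- → nivyokhu.
Attach polarity affirmative ol- → olnivyokhu.
Attach evidentiality hearsay di- → diolnivyokhu.
Attach person 1st person no- → nodiolnivyokhu.
Apply vowel deletion: nodiolnivyokhu → nodolnivyokhu.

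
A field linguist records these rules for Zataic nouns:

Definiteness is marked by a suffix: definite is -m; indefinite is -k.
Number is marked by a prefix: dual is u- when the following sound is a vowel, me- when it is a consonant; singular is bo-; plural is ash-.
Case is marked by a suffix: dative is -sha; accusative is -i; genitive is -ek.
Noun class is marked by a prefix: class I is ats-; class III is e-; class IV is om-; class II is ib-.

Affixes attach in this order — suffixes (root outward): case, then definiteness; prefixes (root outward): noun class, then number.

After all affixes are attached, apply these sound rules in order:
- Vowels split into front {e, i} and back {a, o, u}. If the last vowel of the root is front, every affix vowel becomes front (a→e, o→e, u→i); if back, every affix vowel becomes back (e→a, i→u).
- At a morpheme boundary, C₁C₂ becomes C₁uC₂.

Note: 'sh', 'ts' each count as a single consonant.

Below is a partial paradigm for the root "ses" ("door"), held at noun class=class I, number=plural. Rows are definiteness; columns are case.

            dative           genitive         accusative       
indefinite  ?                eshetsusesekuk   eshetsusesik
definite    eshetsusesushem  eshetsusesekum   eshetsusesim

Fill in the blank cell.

eshetsusesushek

Attach noun class class I ats- → atsses.
Attach number plural ash- → ashatsses.
Attach case dative -sha → ashatssessha.
Attach definiteness indefinite -k → ashatssesshak.
Apply vowel harmony: ashatssesshak → eshetssesshek.
Apply epenthesis: eshetssesshek → eshetsusesushek.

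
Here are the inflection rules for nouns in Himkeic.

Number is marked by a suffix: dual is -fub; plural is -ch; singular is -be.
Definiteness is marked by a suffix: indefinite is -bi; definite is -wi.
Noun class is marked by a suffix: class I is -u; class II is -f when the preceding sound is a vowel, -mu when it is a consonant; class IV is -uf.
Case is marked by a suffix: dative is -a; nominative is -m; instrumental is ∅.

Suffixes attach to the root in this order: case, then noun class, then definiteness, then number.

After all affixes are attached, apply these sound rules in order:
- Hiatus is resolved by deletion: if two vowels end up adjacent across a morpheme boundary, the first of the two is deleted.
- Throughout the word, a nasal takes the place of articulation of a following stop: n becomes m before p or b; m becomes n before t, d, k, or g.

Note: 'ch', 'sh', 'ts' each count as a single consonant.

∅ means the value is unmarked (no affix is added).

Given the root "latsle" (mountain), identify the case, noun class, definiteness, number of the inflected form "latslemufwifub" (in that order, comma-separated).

nominative, class IV, definite, dual

Segment: latsle-m-uf-wi-fub.
case: -m → nominative.
noun class: -uf → class IV.
definiteness: -wi → definite.
number: -fub → dual.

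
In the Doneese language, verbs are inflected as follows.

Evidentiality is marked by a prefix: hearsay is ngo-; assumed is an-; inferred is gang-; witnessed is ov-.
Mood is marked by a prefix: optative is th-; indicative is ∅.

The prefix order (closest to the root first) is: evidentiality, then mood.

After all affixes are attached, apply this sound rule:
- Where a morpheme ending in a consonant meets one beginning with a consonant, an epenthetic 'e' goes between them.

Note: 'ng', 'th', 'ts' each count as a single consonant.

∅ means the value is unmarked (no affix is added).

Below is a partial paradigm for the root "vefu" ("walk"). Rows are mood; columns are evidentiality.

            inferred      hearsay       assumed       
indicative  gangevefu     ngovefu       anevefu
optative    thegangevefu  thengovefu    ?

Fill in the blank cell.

Attach evidentiality assumed an- → anvefu.
Attach mood optative th- → thanvefu.
Apply epenthesis: thanvefu → thanevefu.

thanevefu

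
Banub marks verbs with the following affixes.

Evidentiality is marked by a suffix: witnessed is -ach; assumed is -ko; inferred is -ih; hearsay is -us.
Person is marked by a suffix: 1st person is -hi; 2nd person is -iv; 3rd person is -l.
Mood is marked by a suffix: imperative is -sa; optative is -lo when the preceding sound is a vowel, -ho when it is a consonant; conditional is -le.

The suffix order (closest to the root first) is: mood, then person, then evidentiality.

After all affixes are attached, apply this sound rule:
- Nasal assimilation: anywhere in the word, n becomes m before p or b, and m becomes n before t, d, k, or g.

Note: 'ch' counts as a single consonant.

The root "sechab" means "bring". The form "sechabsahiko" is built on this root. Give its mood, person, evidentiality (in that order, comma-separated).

imperative, 1st person, assumed

Segment: sechab-sa-hi-ko.
mood: -sa → imperative.
person: -hi → 1st person.
evidentiality: -ko → assumed.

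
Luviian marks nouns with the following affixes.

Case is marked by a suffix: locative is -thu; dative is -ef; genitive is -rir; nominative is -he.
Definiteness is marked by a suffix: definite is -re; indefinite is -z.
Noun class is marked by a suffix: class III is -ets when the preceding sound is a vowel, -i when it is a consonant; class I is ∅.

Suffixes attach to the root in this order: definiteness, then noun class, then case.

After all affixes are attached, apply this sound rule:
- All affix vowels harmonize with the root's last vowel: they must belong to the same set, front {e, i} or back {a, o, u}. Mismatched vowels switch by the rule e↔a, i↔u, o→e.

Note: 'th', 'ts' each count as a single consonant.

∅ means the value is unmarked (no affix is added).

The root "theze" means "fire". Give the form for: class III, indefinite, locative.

Attach definiteness indefinite -z → thezez.
Attach noun class class III -i (after consonant 'z') → thezezi.
Attach case locative -thu → thezezithu.
Apply vowel harmony: thezezithu → thezezithi.

thezezithi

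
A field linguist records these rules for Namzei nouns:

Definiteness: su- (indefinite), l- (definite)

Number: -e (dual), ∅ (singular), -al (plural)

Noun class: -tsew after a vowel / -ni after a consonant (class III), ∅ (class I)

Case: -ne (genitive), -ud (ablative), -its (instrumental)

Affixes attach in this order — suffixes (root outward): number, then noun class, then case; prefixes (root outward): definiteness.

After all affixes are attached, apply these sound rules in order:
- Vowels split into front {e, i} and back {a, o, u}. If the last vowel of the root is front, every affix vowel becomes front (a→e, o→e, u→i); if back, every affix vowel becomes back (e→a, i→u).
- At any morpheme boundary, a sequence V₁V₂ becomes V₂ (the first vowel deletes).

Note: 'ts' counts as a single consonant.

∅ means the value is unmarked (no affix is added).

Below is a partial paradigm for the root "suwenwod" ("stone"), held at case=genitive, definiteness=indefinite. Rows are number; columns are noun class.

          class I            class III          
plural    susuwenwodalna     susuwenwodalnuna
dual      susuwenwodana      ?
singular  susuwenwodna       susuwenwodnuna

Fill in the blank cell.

Attach number dual -e → suwenwode.
Attach noun class class III -tsew (after vowel 'e') → suwenwodetsew.
Attach case genitive -ne → suwenwodetsewne.
Attach definiteness indefinite su- → susuwenwodetsewne.
Apply vowel harmony: susuwenwodetsewne → susuwenwodatsawna.
Vowel deletion: no change.

susuwenwodatsawna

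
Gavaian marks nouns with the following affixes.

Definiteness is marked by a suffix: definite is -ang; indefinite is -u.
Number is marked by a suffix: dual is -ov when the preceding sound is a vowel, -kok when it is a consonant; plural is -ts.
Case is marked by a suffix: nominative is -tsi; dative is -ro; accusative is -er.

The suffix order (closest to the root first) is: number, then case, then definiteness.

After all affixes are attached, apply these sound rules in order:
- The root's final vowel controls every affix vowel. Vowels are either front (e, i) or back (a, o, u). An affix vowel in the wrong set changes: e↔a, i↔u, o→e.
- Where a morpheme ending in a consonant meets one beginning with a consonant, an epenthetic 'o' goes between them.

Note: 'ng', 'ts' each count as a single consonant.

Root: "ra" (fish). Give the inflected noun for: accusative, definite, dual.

Attach number dual -ov (after vowel 'a') → raov.
Attach case accusative -er → raover.
Attach definiteness definite -ang → raoverang.
Apply vowel harmony: raoverang → raovarang.
Epenthesis: no change.

raovarang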